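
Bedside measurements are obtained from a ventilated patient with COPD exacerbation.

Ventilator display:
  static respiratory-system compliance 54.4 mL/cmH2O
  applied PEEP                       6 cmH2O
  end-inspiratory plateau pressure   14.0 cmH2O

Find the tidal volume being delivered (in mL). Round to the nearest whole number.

435

Vt = Cstat × (Pplat − PEEP) = 54.4 × (14.0 − 6) = 54.4 × 8.0 = 435.2 mL.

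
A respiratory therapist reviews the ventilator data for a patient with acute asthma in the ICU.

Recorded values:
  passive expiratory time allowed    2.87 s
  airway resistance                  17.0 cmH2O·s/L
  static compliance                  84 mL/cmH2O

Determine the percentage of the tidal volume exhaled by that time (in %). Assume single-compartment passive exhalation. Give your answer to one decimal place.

τ = R × C = 17.0 × 84 mL/cmH2O = 17.0 × 0.084 L/cmH2O = 1.428 s.
Passive exhalation: V(t)/V₀ = e^(−t/τ) = e^(−2.87/1.428) = 0.134.
Fraction exhaled = 1 − 0.134 = 0.866 → 86.6%.

86.6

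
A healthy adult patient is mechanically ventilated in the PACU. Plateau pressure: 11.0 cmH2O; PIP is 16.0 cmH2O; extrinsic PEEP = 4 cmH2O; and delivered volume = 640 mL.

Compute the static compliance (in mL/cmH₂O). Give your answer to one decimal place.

91.4

Cstat = Vt / (Pplat − PEEP) = 640 / (11.0 − 4) = 640 / 7.0 = 91.429 mL/cmH2O.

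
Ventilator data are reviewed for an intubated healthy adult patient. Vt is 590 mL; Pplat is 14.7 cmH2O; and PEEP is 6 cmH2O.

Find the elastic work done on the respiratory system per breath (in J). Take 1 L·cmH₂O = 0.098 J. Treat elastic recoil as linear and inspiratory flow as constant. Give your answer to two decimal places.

Elastic work ≈ ½ × (Pplat − PEEP) × Vt = 0.5 × (14.7 − 6) × 0.590 L = 0.5 × 8.7 × 0.590 = 2.567 L·cmH2O.
× 0.098 J/(L·cmH2O) → 0.2516 J.

0.25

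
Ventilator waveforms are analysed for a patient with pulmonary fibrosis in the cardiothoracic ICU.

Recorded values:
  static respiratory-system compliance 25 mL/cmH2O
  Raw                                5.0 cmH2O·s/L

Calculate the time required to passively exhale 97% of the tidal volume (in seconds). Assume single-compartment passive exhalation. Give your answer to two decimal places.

τ = R × C = 5.0 × 25 mL/cmH2O = 5.0 × 0.025 L/cmH2O = 0.125 s.
Exhaled fraction f = 1 − e^(−t/τ) → t = −τ·ln(1 − f) = −0.125·ln(0.03) = 0.4383 s.

0.44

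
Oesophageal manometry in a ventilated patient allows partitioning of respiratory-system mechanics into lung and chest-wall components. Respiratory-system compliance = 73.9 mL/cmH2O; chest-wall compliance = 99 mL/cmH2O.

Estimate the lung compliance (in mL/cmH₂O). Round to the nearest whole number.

291

1/CL = 1/Crs − 1/Ccw.
1/CL = 1/73.9 − 1/99 = 0.003431.
CL = 291.46 mL/cmH2O.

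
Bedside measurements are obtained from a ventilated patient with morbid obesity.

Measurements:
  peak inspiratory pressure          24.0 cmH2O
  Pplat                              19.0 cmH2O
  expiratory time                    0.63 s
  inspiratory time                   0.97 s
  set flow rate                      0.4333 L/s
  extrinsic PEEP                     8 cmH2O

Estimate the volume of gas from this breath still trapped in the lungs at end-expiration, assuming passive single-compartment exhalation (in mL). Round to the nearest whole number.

Vt = flow × Ti = 0.4333 L/s × 0.97 s × 1000 mL/L = 420.3 mL.
R = (PIP − Pplat)/V̇ = (24.0 − 19.0) / 0.4333 = 5.0/0.4333 = 11.539 cmH2O·s/L.
C = Vt/(Pplat − PEEP) = 420.3 / (19.0 − 8) = 420.3/11.0 = 38.209 mL/cmH2O.
τ = R × C = 11.539 × 0.03821 L/cmH2O = 0.4409 s.
Fraction remaining = e^(−Te/τ) = e^(−0.63/0.4409) = 0.2396.
Trapped volume = 420.3 × 0.2396 = 100.7 mL.

101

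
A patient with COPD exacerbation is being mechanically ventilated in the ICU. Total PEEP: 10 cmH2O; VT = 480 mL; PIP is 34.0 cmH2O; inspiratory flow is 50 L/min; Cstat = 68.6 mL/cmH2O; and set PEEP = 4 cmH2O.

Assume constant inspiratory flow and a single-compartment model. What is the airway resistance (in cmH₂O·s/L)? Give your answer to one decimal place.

20.4

Flow: 50 L/min ÷ 60 = 0.8333 L/s.
Total PEEP = 10 cmH2O (set 4 + intrinsic 6); this is the baseline alveolar pressure.
Equation of motion (constant flow): PIP = Vt/C + R·V̇ + PEEP.
R·V̇ = PIP − Vt/C − PEEP = 34.0 − 480/68.6 − 10 = 34.0 − 6.997 − 10 = 17.003 cmH2O.
R = 17.003 / 0.8333 = 20.404 cmH2O·s/L.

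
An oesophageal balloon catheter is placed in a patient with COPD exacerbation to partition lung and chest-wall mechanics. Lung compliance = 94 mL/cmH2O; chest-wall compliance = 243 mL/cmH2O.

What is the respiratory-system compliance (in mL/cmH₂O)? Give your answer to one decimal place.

67.8

Lung and chest wall are elastances in series: 1/Crs = 1/CL + 1/Ccw.
1/Crs = 1/94 + 1/243 = 0.01475.
Crs = 67.797 mL/cmH2O.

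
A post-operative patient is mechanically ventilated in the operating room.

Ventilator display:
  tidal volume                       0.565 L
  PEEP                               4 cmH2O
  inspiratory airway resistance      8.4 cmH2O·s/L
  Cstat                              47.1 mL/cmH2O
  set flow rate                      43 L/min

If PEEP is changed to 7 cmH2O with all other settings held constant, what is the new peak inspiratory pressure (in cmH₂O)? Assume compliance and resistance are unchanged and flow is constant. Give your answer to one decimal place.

Flow: 43 L/min ÷ 60 = 0.7167 L/s.
PIP = Vt/C + R·V̇ + PEEP (constant-flow equation of motion).
Only the baseline term changes: ΔPIP = ΔPEEP = 7 − 4 = 3.0 cmH2O.
Original PIP = 565/47.1 + 8.4×0.7167 + 4 = 22.016 cmH2O; new PIP = 22.016 + (3.0) = 25.016 cmH2O.

25.0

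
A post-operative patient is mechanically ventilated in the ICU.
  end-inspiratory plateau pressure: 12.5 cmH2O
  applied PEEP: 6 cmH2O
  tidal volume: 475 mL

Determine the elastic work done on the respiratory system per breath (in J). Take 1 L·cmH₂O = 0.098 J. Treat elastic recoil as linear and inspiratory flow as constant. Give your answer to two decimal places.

0.15

Elastic work ≈ ½ × (Pplat − PEEP) × Vt = 0.5 × (12.5 − 6) × 0.475 L = 0.5 × 6.5 × 0.475 = 1.544 L·cmH2O.
× 0.098 J/(L·cmH2O) → 0.1513 J.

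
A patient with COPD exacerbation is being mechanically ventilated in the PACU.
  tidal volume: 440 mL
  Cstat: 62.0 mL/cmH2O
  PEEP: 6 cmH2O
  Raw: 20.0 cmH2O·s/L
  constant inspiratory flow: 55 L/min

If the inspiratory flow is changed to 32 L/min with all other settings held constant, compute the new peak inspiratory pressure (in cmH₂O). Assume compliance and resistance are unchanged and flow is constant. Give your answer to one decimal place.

Flow: 55 L/min ÷ 60 = 0.9167 L/s.
New flow: 32 L/min ÷ 60 = 0.5333 L/s.
PIP = Vt/C + R·V̇ + PEEP (constant-flow equation of motion).
Only the resistive term changes: ΔPIP = R × ΔV̇ = 20.0 × (0.5333 − 0.9167) = 20.0 × -0.3834 = -7.668 cmH2O.
Original PIP = 440/62.0 + 20.0×0.9167 + 6 = 31.431 cmH2O; new PIP = 31.431 + (-7.668) = 23.763 cmH2O.

23.8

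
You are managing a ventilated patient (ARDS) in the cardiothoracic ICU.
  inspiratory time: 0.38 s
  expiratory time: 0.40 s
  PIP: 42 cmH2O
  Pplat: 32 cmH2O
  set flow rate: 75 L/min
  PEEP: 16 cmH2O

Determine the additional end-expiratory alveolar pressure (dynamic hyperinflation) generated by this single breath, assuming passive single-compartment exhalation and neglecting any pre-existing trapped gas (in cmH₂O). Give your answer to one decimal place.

3.0

Flow: 75 L/min ÷ 60 = 1.25 L/s.
Vt = flow × Ti = 1.25 L/s × 0.38 s × 1000 mL/L = 475.0 mL.
R = (PIP − Pplat)/V̇ = (42 − 32) / 1.25 = 10.0/1.25 = 8.0 cmH2O·s/L.
C = Vt/(Pplat − PEEP) = 475.0 / (32 − 16) = 475.0/16.0 = 29.688 mL/cmH2O.
τ = R × C = 8.0 × 0.02969 L/cmH2O = 0.2375 s.
Fraction remaining = e^(−Te/τ) = e^(−0.40/0.2375) = 0.1856; trapped volume = 475.0 × 0.1856 = 88.16 mL.
Additional alveolar pressure from trapping ≈ V_trapped / C = 88.16 / 29.688 = 2.97 cmH2O.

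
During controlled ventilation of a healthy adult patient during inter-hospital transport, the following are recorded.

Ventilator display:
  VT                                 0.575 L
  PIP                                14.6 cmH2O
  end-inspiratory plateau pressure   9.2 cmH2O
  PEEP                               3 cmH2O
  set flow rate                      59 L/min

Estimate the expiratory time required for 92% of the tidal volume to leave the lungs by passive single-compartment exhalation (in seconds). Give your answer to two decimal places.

1.29

Flow: 59 L/min ÷ 60 = 0.9833 L/s.
R = (PIP − Pplat)/V̇ = (14.6 − 9.2) / 0.9833 = 5.4/0.9833 = 5.492 cmH2O·s/L.
C = Vt/(Pplat − PEEP) = 575.0 / (9.2 − 3) = 575.0/6.2 = 92.742 mL/cmH2O.
τ = R × C = 5.492 × 0.09274 L/cmH2O = 0.5093 s.
t = −τ·ln(1 − 0.92) = −0.5093·ln(0.08) = 1.286 s.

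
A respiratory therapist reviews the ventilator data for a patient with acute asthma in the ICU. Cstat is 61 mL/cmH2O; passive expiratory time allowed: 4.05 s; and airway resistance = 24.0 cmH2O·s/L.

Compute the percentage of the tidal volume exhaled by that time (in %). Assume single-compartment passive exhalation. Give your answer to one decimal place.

τ = R × C = 24.0 × 61 mL/cmH2O = 24.0 × 0.061 L/cmH2O = 1.464 s.
Passive exhalation: V(t)/V₀ = e^(−t/τ) = e^(−4.05/1.464) = 0.06289.
Fraction exhaled = 1 − 0.06289 = 0.9371 → 93.71%.

93.7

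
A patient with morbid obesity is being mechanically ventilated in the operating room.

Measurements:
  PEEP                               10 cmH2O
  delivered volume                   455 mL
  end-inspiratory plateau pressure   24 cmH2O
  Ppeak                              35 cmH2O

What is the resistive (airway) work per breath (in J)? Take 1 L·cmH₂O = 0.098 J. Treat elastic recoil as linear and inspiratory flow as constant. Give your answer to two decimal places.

With constant inspiratory flow the resistive pressure is constant at PIP − Pplat = 35 − 24 = 11.0 cmH2O, so resistive work = 11.0 × 0.455 = 5.005 L·cmH2O.
× 0.098 J/(L·cmH2O) → 0.4905 J.

0.49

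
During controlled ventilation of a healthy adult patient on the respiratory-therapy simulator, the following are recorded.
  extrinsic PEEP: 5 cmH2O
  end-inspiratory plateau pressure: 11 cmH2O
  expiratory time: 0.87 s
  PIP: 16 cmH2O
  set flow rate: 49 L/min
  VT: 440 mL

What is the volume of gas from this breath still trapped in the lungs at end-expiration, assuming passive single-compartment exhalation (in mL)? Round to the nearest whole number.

63

Flow: 49 L/min ÷ 60 = 0.8167 L/s.
R = (PIP − Pplat)/V̇ = (16 − 11) / 0.8167 = 5.0/0.8167 = 6.122 cmH2O·s/L.
C = Vt/(Pplat − PEEP) = 440.0 / (11 − 5) = 440.0/6.0 = 73.333 mL/cmH2O.
τ = R × C = 6.122 × 0.07333 L/cmH2O = 0.4489 s.
Fraction remaining = e^(−Te/τ) = e^(−0.87/0.4489) = 0.144.
Trapped volume = 440.0 × 0.144 = 63.36 mL.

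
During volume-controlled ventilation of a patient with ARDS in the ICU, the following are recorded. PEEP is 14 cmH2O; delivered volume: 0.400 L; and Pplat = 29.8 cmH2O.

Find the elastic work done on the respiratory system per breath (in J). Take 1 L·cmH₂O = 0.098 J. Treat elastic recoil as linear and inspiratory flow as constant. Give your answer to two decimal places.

0.31

Elastic work ≈ ½ × (Pplat − PEEP) × Vt = 0.5 × (29.8 − 14) × 0.400 L = 0.5 × 15.8 × 0.400 = 3.16 L·cmH2O.
× 0.098 J/(L·cmH2O) → 0.3097 J.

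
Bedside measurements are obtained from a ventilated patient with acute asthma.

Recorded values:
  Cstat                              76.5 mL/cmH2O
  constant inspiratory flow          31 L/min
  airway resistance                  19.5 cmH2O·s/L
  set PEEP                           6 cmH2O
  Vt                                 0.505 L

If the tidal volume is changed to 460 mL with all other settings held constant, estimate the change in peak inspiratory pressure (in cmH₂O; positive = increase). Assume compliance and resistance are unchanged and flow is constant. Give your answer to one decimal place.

-0.6

PIP = Vt/C + R·V̇ + PEEP (constant-flow equation of motion).
Only the elastic term changes: ΔPIP = ΔVt / C = (460 − 505) / 76.5 = -0.5882 cmH2O.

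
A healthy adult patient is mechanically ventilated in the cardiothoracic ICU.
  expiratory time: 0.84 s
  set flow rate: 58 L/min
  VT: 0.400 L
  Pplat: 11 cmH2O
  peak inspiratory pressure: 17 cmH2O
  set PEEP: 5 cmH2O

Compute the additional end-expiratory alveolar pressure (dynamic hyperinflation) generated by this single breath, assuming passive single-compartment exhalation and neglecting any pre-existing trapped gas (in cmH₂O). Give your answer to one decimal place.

0.8

Flow: 58 L/min ÷ 60 = 0.9667 L/s.
R = (PIP − Pplat)/V̇ = (17 − 11) / 0.9667 = 6.0/0.9667 = 6.207 cmH2O·s/L.
C = Vt/(Pplat − PEEP) = 400.0 / (11 − 5) = 400.0/6.0 = 66.667 mL/cmH2O.
τ = R × C = 6.207 × 0.06667 L/cmH2O = 0.4138 s.
Fraction remaining = e^(−Te/τ) = e^(−0.84/0.4138) = 0.1313; trapped volume = 400.0 × 0.1313 = 52.52 mL.
Additional alveolar pressure from trapping ≈ V_trapped / C = 52.52 / 66.667 = 0.7878 cmH2O.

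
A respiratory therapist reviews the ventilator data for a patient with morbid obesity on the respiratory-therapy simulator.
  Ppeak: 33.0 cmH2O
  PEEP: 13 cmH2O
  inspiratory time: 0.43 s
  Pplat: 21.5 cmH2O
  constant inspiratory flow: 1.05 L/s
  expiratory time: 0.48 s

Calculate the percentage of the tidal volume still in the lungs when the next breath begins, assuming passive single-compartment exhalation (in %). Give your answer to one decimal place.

43.8

Vt = flow × Ti = 1.05 L/s × 0.43 s × 1000 mL/L = 451.5 mL.
R = (PIP − Pplat)/V̇ = (33.0 − 21.5) / 1.05 = 11.5/1.05 = 10.952 cmH2O·s/L.
C = Vt/(Pplat − PEEP) = 451.5 / (21.5 − 13) = 451.5/8.5 = 53.118 mL/cmH2O.
τ = R × C = 10.952 × 0.05312 L/cmH2O = 0.5818 s.
Fraction remaining at end-expiration = e^(−Te/τ) = e^(−0.48/0.5818) = 0.4382 → 43.82%.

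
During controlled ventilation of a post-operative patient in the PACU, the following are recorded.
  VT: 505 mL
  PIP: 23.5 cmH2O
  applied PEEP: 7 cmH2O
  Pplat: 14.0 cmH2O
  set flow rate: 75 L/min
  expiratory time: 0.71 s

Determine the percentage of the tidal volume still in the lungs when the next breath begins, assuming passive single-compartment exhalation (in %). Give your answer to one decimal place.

27.4

Flow: 75 L/min ÷ 60 = 1.25 L/s.
R = (PIP − Pplat)/V̇ = (23.5 − 14.0) / 1.25 = 9.5/1.25 = 7.6 cmH2O·s/L.
C = Vt/(Pplat − PEEP) = 505.0 / (14.0 − 7) = 505.0/7.0 = 72.143 mL/cmH2O.
τ = R × C = 7.6 × 0.07214 L/cmH2O = 0.5483 s.
Fraction remaining at end-expiration = e^(−Te/τ) = e^(−0.71/0.5483) = 0.2739 → 27.39%.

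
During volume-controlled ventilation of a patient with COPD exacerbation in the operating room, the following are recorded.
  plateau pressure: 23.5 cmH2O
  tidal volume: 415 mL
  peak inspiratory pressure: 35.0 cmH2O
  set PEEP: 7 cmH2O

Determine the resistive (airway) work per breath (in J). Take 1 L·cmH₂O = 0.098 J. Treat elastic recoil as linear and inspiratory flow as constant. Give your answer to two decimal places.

With constant inspiratory flow the resistive pressure is constant at PIP − Pplat = 35.0 − 23.5 = 11.5 cmH2O, so resistive work = 11.5 × 0.415 = 4.773 L·cmH2O.
× 0.098 J/(L·cmH2O) → 0.4678 J.

0.47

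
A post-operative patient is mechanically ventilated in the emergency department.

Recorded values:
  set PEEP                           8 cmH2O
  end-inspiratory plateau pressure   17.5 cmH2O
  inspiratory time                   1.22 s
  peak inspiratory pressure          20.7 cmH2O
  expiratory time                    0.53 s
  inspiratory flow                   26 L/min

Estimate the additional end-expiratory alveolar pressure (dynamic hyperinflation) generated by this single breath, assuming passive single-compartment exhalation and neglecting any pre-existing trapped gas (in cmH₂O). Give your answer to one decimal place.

2.6

Flow: 26 L/min ÷ 60 = 0.4333 L/s.
Vt = flow × Ti = 0.4333 L/s × 1.22 s × 1000 mL/L = 528.63 mL.
R = (PIP − Pplat)/V̇ = (20.7 − 17.5) / 0.4333 = 3.2/0.4333 = 7.385 cmH2O·s/L.
C = Vt/(Pplat − PEEP) = 528.63 / (17.5 − 8) = 528.63/9.5 = 55.645 mL/cmH2O.
τ = R × C = 7.385 × 0.05565 L/cmH2O = 0.411 s.
Fraction remaining = e^(−Te/τ) = e^(−0.53/0.411) = 0.2754; trapped volume = 528.63 × 0.2754 = 145.58 mL.
Additional alveolar pressure from trapping ≈ V_trapped / C = 145.58 / 55.645 = 2.616 cmH2O.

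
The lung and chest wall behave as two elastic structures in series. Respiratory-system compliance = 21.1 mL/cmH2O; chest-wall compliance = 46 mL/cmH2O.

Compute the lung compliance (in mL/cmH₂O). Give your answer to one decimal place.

39.0

1/CL = 1/Crs − 1/Ccw.
1/CL = 1/21.1 − 1/46 = 0.02565.
CL = 38.986 mL/cmH2O.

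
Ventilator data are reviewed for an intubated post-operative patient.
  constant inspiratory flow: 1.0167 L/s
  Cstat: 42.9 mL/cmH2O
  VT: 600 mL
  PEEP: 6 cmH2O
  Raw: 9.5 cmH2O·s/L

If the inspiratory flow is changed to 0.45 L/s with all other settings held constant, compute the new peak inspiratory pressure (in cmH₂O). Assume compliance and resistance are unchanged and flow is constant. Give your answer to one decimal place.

PIP = Vt/C + R·V̇ + PEEP (constant-flow equation of motion).
Only the resistive term changes: ΔPIP = R × ΔV̇ = 9.5 × (0.45 − 1.0167) = 9.5 × -0.5667 = -5.384 cmH2O.
Original PIP = 600/42.9 + 9.5×1.0167 + 6 = 29.645 cmH2O; new PIP = 29.645 + (-5.384) = 24.261 cmH2O.

24.3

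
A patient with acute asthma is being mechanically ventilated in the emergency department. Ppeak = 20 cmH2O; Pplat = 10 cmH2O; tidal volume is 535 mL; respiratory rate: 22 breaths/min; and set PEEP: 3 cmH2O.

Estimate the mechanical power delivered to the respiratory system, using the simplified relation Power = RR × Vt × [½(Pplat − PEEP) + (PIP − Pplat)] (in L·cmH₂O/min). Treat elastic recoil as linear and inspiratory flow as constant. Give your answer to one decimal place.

Per-breath work = Vt × [½(Pplat−PEEP) + (PIP−Pplat)] = 0.535 × [0.5×7.0 + 10.0] = 0.535 × 13.5 = 7.223 L·cmH2O.
Power = 22 × 7.223 = 158.91 L·cmH2O/min.

158.9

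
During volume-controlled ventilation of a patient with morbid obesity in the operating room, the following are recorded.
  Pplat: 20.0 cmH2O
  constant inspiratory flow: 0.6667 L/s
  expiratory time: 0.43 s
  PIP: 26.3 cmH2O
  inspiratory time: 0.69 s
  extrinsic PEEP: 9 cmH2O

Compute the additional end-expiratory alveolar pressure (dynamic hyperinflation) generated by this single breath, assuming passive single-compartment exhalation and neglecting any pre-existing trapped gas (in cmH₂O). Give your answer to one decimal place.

Vt = flow × Ti = 0.6667 L/s × 0.69 s × 1000 mL/L = 460.02 mL.
R = (PIP − Pplat)/V̇ = (26.3 − 20.0) / 0.6667 = 6.3/0.6667 = 9.45 cmH2O·s/L.
C = Vt/(Pplat − PEEP) = 460.02 / (20.0 − 9) = 460.02/11.0 = 41.82 mL/cmH2O.
τ = R × C = 9.45 × 0.04182 L/cmH2O = 0.3952 s.
Fraction remaining = e^(−Te/τ) = e^(−0.43/0.3952) = 0.3369; trapped volume = 460.02 × 0.3369 = 154.98 mL.
Additional alveolar pressure from trapping ≈ V_trapped / C = 154.98 / 41.82 = 3.706 cmH2O.

3.7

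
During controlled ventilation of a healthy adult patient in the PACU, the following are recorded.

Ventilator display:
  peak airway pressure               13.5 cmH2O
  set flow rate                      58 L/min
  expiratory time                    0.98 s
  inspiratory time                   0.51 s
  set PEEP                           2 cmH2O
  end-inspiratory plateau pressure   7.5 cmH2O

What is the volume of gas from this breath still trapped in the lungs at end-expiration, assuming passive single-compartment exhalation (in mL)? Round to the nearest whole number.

85

Flow: 58 L/min ÷ 60 = 0.9667 L/s.
Vt = flow × Ti = 0.9667 L/s × 0.51 s × 1000 mL/L = 493.02 mL.
R = (PIP − Pplat)/V̇ = (13.5 − 7.5) / 0.9667 = 6.0/0.9667 = 6.207 cmH2O·s/L.
C = Vt/(Pplat − PEEP) = 493.02 / (7.5 − 2) = 493.02/5.5 = 89.64 mL/cmH2O.
τ = R × C = 6.207 × 0.08964 L/cmH2O = 0.5564 s.
Fraction remaining = e^(−Te/τ) = e^(−0.98/0.5564) = 0.1718.
Trapped volume = 493.02 × 0.1718 = 84.701 mL.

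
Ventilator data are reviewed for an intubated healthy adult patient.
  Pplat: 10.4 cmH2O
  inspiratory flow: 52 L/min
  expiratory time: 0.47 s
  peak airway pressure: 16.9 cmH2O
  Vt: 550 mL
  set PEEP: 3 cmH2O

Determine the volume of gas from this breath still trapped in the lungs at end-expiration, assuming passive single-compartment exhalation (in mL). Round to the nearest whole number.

237

Flow: 52 L/min ÷ 60 = 0.8667 L/s.
R = (PIP − Pplat)/V̇ = (16.9 − 10.4) / 0.8667 = 6.5/0.8667 = 7.5 cmH2O·s/L.
C = Vt/(Pplat − PEEP) = 550.0 / (10.4 − 3) = 550.0/7.4 = 74.324 mL/cmH2O.
τ = R × C = 7.5 × 0.07432 L/cmH2O = 0.5574 s.
Fraction remaining = e^(−Te/τ) = e^(−0.47/0.5574) = 0.4303.
Trapped volume = 550.0 × 0.4303 = 236.67 mL.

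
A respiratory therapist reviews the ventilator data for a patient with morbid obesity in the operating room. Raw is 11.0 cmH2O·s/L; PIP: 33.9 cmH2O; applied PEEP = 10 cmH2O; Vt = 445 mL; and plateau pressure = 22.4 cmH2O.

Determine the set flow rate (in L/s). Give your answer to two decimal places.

flow = (PIP − Pplat) / Raw = 11.5 / 11.0 = 1.045 L/s.

1.05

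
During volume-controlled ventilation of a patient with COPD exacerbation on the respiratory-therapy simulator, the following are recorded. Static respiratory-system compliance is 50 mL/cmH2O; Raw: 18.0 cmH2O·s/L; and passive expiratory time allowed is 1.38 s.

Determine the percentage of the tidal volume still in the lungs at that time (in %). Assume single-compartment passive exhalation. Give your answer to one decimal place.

τ = R × C = 18.0 × 50 mL/cmH2O = 18.0 × 0.050 L/cmH2O = 0.9 s.
Passive exhalation: V(t)/V₀ = e^(−t/τ) = e^(−1.38/0.9) = 0.2158.
Fraction remaining = 0.2158 → 21.58%.

21.6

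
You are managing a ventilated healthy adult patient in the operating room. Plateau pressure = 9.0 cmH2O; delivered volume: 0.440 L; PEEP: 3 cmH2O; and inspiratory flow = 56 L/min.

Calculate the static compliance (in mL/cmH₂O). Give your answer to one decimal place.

73.3

Cstat = Vt / (Pplat − PEEP) = 440 / (9.0 − 3) = 440 / 6.0 = 73.333 mL/cmH2O.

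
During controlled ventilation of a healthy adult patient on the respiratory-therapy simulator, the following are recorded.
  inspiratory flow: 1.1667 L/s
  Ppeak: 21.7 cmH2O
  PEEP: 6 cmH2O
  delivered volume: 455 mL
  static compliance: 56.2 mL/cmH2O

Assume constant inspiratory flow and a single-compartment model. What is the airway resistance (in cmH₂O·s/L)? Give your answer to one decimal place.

Equation of motion (constant flow): PIP = Vt/C + R·V̇ + PEEP.
R·V̇ = PIP − Vt/C − PEEP = 21.7 − 455/56.2 − 6 = 21.7 − 8.096 − 6 = 7.604 cmH2O.
R = 7.604 / 1.1667 = 6.518 cmH2O·s/L.

6.5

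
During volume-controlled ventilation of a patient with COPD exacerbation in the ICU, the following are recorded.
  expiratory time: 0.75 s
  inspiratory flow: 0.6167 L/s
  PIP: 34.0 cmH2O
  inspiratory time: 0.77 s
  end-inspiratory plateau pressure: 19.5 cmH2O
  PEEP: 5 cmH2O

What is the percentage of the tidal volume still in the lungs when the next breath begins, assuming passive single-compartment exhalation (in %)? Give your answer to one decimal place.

Vt = flow × Ti = 0.6167 L/s × 0.77 s × 1000 mL/L = 474.86 mL.
R = (PIP − Pplat)/V̇ = (34.0 − 19.5) / 0.6167 = 14.5/0.6167 = 23.512 cmH2O·s/L.
C = Vt/(Pplat − PEEP) = 474.86 / (19.5 − 5) = 474.86/14.5 = 32.749 mL/cmH2O.
τ = R × C = 23.512 × 0.03275 L/cmH2O = 0.77 s.
Fraction remaining at end-expiration = e^(−Te/τ) = e^(−0.75/0.77) = 0.3776 → 37.76%.

37.8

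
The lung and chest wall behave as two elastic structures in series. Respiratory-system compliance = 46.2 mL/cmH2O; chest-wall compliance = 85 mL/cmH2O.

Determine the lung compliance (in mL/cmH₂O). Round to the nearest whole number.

1/CL = 1/Crs − 1/Ccw.
1/CL = 1/46.2 − 1/85 = 0.00988.
CL = 101.21 mL/cmH2O.

101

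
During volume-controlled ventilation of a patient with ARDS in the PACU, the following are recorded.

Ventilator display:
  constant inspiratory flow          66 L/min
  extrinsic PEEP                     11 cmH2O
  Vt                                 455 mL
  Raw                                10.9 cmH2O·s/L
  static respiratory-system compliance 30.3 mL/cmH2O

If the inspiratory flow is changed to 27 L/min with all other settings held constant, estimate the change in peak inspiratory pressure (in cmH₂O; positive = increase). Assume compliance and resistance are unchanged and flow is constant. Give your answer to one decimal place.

-7.1

Flow: 66 L/min ÷ 60 = 1.1 L/s.
New flow: 27 L/min ÷ 60 = 0.45 L/s.
PIP = Vt/C + R·V̇ + PEEP (constant-flow equation of motion).
Only the resistive term changes: ΔPIP = R × ΔV̇ = 10.9 × (0.45 − 1.1) = 10.9 × -0.65 = -7.085 cmH2O.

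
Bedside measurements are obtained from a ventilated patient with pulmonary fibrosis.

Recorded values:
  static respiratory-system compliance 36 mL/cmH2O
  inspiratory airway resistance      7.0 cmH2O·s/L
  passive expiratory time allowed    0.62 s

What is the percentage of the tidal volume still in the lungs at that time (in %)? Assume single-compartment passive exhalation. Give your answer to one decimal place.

8.5

τ = R × C = 7.0 × 36 mL/cmH2O = 7.0 × 0.036 L/cmH2O = 0.252 s.
Passive exhalation: V(t)/V₀ = e^(−t/τ) = e^(−0.62/0.252) = 0.08541.
Fraction remaining = 0.08541 → 8.541%.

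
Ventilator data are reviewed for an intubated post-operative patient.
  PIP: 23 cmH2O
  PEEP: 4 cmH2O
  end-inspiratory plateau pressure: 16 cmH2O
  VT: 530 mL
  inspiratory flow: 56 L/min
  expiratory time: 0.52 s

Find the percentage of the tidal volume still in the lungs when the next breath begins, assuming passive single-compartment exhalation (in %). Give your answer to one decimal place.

Flow: 56 L/min ÷ 60 = 0.9333 L/s.
R = (PIP − Pplat)/V̇ = (23 − 16) / 0.9333 = 7.0/0.9333 = 7.5 cmH2O·s/L.
C = Vt/(Pplat − PEEP) = 530.0 / (16 − 4) = 530.0/12.0 = 44.167 mL/cmH2O.
τ = R × C = 7.5 × 0.04417 L/cmH2O = 0.3313 s.
Fraction remaining at end-expiration = e^(−Te/τ) = e^(−0.52/0.3313) = 0.2081 → 20.81%.

20.8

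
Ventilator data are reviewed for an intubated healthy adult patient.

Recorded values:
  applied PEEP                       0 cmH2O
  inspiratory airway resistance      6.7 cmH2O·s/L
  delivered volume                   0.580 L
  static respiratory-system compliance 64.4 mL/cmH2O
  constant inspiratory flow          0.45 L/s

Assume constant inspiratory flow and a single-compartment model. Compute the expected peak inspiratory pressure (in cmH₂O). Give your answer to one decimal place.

Equation of motion (constant flow): PIP = Vt/C + R·V̇ + PEEP.
PIP = 580/64.4 + 6.7×0.45 + 0 = 9.006 + 3.015 + 0 = 12.021 cmH2O.

12.0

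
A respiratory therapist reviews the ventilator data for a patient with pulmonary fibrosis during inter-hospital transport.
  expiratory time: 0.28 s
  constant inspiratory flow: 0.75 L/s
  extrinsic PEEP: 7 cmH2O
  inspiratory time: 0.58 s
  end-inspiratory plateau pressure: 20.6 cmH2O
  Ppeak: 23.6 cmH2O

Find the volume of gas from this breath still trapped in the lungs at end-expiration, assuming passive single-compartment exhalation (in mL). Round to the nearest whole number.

49

Vt = flow × Ti = 0.75 L/s × 0.58 s × 1000 mL/L = 435.0 mL.
R = (PIP − Pplat)/V̇ = (23.6 − 20.6) / 0.75 = 3.0/0.75 = 4.0 cmH2O·s/L.
C = Vt/(Pplat − PEEP) = 435.0 / (20.6 − 7) = 435.0/13.6 = 31.985 mL/cmH2O.
τ = R × C = 4.0 × 0.03199 L/cmH2O = 0.128 s.
Fraction remaining = e^(−Te/τ) = e^(−0.28/0.128) = 0.1122.
Trapped volume = 435.0 × 0.1122 = 48.807 mL.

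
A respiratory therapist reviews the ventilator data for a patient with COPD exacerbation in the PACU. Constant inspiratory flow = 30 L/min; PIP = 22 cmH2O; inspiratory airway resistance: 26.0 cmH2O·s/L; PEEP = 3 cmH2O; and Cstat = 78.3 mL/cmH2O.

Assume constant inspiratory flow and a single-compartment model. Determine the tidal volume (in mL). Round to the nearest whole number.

470

Flow: 30 L/min ÷ 60 = 0.5 L/s.
Equation of motion (constant flow): PIP = Vt/C + R·V̇ + PEEP.
Vt/C = PIP − R·V̇ − PEEP = 22 − 13.0 − 3 = 6.0 cmH2O.
Vt = C × 6.0 = 78.3 × 6.0 = 469.8 mL.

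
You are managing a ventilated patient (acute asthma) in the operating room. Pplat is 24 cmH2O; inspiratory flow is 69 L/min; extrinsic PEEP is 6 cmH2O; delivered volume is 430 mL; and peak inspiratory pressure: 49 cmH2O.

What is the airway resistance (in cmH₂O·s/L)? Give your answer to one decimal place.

Flow: 69 L/min ÷ 60 = 1.15 L/s.
Raw = (PIP − Pplat) / flow = (49 − 24) / 1.15 = 25.0 / 1.15 = 21.739 cmH2O·s/L.

21.7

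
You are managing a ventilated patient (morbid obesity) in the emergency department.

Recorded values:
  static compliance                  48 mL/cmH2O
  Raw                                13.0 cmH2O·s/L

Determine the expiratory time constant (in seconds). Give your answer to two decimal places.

τ = R × C = 13.0 × 48 mL/cmH2O = 13.0 × 0.048 L/cmH2O = 0.624 s.

0.62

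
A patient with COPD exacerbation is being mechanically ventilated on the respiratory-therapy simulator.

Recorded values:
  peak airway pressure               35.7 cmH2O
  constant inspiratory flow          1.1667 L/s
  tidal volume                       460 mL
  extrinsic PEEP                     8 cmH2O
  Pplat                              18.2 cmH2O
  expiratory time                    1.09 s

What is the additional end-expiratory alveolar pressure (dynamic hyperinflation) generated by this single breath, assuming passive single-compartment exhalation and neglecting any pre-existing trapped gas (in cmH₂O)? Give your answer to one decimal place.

R = (PIP − Pplat)/V̇ = (35.7 − 18.2) / 1.1667 = 17.5/1.1667 = 15.0 cmH2O·s/L.
C = Vt/(Pplat − PEEP) = 460.0 / (18.2 − 8) = 460.0/10.2 = 45.098 mL/cmH2O.
τ = R × C = 15.0 × 0.0451 L/cmH2O = 0.6765 s.
Fraction remaining = e^(−Te/τ) = e^(−1.09/0.6765) = 0.1996; trapped volume = 460.0 × 0.1996 = 91.816 mL.
Additional alveolar pressure from trapping ≈ V_trapped / C = 91.816 / 45.098 = 2.036 cmH2O.

2.0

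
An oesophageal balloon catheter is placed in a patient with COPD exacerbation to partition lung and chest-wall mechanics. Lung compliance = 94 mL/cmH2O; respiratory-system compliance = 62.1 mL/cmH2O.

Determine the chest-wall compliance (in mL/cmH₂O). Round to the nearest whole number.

1/Ccw = 1/Crs − 1/CL.
1/Ccw = 1/62.1 − 1/94 = 0.005465.
Ccw = 182.98 mL/cmH2O.

183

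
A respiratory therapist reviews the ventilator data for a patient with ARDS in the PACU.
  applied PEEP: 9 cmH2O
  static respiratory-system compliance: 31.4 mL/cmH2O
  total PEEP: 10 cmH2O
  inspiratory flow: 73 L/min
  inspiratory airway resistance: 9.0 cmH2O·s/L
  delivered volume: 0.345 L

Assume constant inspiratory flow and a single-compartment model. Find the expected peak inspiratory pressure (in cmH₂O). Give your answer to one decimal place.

Flow: 73 L/min ÷ 60 = 1.2167 L/s.
Total PEEP = 10 cmH2O (set 9 + intrinsic 1); this is the baseline alveolar pressure.
Equation of motion (constant flow): PIP = Vt/C + R·V̇ + PEEP.
PIP = 345/31.4 + 9.0×1.2167 + 10 = 10.987 + 10.95 + 10 = 31.937 cmH2O.

31.9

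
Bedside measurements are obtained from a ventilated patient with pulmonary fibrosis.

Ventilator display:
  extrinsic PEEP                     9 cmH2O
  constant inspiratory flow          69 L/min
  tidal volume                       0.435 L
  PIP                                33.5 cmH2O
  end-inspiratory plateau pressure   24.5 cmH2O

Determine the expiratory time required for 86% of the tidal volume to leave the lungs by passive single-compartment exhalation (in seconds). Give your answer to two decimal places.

0.43

Flow: 69 L/min ÷ 60 = 1.15 L/s.
R = (PIP − Pplat)/V̇ = (33.5 − 24.5) / 1.15 = 9.0/1.15 = 7.826 cmH2O·s/L.
C = Vt/(Pplat − PEEP) = 435.0 / (24.5 − 9) = 435.0/15.5 = 28.065 mL/cmH2O.
τ = R × C = 7.826 × 0.02807 L/cmH2O = 0.2197 s.
t = −τ·ln(1 − 0.86) = −0.2197·ln(0.14) = 0.432 s.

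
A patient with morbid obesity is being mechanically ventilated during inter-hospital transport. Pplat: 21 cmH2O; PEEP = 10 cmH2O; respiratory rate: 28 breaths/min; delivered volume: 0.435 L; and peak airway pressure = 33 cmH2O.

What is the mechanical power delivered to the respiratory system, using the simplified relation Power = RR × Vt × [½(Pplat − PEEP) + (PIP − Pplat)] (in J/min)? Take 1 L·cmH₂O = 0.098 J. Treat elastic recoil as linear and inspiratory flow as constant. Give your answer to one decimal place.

20.9

Per-breath work = Vt × [½(Pplat−PEEP) + (PIP−Pplat)] = 0.435 × [0.5×11.0 + 12.0] = 0.435 × 17.5 = 7.613 L·cmH2O.
Power = 28 × 7.613 = 213.16 L·cmH2O/min.
× 0.098 J/(L·cmH2O) → 20.89 J/min.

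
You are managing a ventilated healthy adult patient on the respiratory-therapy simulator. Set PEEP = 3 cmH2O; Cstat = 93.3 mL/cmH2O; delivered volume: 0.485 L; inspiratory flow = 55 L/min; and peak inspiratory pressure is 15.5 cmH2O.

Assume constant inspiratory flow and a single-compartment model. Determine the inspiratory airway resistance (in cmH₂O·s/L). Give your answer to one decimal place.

8.0

Flow: 55 L/min ÷ 60 = 0.9167 L/s.
Equation of motion (constant flow): PIP = Vt/C + R·V̇ + PEEP.
R·V̇ = PIP − Vt/C − PEEP = 15.5 − 485/93.3 − 3 = 15.5 − 5.198 − 3 = 7.302 cmH2O.
R = 7.302 / 0.9167 = 7.966 cmH2O·s/L.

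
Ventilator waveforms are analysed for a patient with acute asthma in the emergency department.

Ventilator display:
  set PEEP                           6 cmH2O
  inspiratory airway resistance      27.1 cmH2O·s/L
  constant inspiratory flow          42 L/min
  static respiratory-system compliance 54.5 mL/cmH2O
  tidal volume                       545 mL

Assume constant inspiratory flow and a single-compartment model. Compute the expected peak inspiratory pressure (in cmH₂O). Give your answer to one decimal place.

35.0

Flow: 42 L/min ÷ 60 = 0.7 L/s.
Equation of motion (constant flow): PIP = Vt/C + R·V̇ + PEEP.
PIP = 545/54.5 + 27.1×0.7 + 6 = 10.0 + 18.97 + 6 = 34.97 cmH2O.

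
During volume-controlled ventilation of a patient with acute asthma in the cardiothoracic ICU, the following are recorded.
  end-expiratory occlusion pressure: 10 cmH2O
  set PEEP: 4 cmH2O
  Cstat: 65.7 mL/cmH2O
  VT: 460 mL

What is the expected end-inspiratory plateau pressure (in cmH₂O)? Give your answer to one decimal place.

End-expiratory occlusion gives total PEEP = 10 cmH2O (intrinsic PEEP = 10 − 4 = 6). Use total PEEP for the elastic gradient.
Pplat = PEEPtotal + Vt / Cstat = 10 + 460 / 65.7 = 10 + 7.002 = 17.002 cmH2O.

17.0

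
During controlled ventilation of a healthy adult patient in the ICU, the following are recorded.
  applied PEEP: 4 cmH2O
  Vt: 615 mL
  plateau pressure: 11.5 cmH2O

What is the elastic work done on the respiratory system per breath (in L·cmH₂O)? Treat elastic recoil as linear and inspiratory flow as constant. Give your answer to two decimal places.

Elastic work ≈ ½ × (Pplat − PEEP) × Vt = 0.5 × (11.5 − 4) × 0.615 L = 0.5 × 7.5 × 0.615 = 2.306 L·cmH2O.

2.31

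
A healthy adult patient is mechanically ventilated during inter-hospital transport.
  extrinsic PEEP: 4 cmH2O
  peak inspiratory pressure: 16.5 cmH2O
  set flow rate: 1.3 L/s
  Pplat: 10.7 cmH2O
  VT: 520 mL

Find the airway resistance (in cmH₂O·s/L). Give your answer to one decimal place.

Raw = (PIP − Pplat) / flow = (16.5 − 10.7) / 1.3 = 5.8 / 1.3 = 4.462 cmH2O·s/L.

4.5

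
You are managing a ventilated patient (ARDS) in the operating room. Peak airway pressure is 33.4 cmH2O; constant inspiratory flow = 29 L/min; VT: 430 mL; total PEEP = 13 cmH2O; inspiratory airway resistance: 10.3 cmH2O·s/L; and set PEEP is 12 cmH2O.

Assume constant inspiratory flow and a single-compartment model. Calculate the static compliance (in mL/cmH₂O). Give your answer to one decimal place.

Flow: 29 L/min ÷ 60 = 0.4833 L/s.
Total PEEP = 13 cmH2O (set 12 + intrinsic 1); this is the baseline alveolar pressure.
Equation of motion (constant flow): PIP = Vt/C + R·V̇ + PEEP.
Vt/C = PIP − R·V̇ − PEEP = 33.4 − 10.3×0.4833 − 13 = 33.4 − 4.978 − 13 = 15.422 cmH2O.
C = Vt / 15.422 = 430 / 15.422 = 27.882 mL/cmH2O.

27.9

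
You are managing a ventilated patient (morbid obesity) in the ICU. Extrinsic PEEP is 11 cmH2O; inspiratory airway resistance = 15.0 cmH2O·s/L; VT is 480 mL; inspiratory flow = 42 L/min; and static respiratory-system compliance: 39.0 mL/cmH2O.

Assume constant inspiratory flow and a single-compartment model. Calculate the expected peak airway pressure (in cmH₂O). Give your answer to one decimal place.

33.8

Flow: 42 L/min ÷ 60 = 0.7 L/s.
Equation of motion (constant flow): PIP = Vt/C + R·V̇ + PEEP.
PIP = 480/39.0 + 15.0×0.7 + 11 = 12.308 + 10.5 + 11 = 33.808 cmH2O.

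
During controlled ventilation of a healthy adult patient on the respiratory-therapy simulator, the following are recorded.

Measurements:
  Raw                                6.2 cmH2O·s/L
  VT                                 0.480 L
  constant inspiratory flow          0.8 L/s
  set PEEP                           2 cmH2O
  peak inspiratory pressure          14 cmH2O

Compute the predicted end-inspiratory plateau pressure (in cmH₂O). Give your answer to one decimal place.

Pplat = PIP − Raw × flow = 14 − 6.2 × 0.8 = 14 − 4.96 = 9.04 cmH2O.

9.0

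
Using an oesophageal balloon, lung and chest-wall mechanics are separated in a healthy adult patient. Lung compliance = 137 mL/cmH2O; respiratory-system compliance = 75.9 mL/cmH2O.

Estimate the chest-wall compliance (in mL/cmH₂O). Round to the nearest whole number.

1/Ccw = 1/Crs − 1/CL.
1/Ccw = 1/75.9 − 1/137 = 0.005876.
Ccw = 170.18 mL/cmH2O.

170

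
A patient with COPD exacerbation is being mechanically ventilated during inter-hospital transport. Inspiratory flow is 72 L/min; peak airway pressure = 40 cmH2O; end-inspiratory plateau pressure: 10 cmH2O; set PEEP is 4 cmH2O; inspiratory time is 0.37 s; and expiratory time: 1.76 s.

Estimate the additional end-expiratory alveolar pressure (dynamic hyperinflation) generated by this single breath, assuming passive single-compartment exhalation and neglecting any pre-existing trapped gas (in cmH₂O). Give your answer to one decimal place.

Flow: 72 L/min ÷ 60 = 1.2 L/s.
Vt = flow × Ti = 1.2 L/s × 0.37 s × 1000 mL/L = 444.0 mL.
R = (PIP − Pplat)/V̇ = (40 − 10) / 1.2 = 30.0/1.2 = 25.0 cmH2O·s/L.
C = Vt/(Pplat − PEEP) = 444.0 / (10 − 4) = 444.0/6.0 = 74.0 mL/cmH2O.
τ = R × C = 25.0 × 0.074 L/cmH2O = 1.85 s.
Fraction remaining = e^(−Te/τ) = e^(−1.76/1.85) = 0.3862; trapped volume = 444.0 × 0.3862 = 171.47 mL.
Additional alveolar pressure from trapping ≈ V_trapped / C = 171.47 / 74.0 = 2.317 cmH2O.

2.3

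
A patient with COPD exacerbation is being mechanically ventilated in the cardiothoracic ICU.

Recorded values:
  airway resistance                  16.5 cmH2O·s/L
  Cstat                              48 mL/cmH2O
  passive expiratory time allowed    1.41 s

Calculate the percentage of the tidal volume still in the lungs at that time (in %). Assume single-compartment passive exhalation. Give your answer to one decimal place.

τ = R × C = 16.5 × 48 mL/cmH2O = 16.5 × 0.048 L/cmH2O = 0.792 s.
Passive exhalation: V(t)/V₀ = e^(−t/τ) = e^(−1.41/0.792) = 0.1686.
Fraction remaining = 0.1686 → 16.86%.

16.9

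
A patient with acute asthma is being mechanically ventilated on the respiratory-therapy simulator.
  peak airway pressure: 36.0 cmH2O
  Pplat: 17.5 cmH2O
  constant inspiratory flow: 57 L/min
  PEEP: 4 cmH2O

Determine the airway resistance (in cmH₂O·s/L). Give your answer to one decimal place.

Flow: 57 L/min ÷ 60 = 0.95 L/s.
Raw = (PIP − Pplat) / flow = (36.0 − 17.5) / 0.95 = 18.5 / 0.95 = 19.474 cmH2O·s/L.

19.5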